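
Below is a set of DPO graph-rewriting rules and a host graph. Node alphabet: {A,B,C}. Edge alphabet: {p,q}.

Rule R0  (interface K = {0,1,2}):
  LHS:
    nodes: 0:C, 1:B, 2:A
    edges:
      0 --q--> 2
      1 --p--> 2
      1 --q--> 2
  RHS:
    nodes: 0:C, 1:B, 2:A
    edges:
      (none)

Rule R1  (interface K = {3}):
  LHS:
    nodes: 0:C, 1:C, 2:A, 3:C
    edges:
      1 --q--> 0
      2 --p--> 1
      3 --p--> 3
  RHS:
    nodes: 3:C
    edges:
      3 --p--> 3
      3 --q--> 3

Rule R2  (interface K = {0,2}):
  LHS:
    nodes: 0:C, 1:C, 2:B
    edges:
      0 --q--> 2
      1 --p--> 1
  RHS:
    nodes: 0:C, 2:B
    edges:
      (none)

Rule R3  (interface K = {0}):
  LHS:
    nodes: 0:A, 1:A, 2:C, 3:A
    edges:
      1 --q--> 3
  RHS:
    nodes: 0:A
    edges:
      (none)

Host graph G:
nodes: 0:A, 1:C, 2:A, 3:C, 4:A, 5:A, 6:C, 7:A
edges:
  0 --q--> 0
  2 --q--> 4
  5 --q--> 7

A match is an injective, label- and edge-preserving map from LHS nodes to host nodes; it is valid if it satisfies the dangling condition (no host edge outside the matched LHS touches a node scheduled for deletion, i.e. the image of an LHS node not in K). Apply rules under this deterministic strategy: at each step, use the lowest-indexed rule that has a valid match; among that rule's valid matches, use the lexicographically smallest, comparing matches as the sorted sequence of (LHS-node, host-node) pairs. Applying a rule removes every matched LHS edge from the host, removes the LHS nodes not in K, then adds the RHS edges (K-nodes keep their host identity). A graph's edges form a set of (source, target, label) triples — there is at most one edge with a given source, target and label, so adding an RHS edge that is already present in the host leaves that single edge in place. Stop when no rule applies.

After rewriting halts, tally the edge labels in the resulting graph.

initial: |V|=8 |E|=3  E = 0-q->0 2-q->4 5-q->7
step 1: apply R3 at {0↦0, 1↦2, 2↦1, 3↦4}  → |V|=5 |E|=2  E = 0-q->0 5-q->7
step 2: apply R3 at {0↦0, 1↦5, 2↦3, 3↦7}  → |V|=2 |E|=1  E = 0-q->0
final graph: no rule applies after step 2
NF edges: [(0, 0, 'q')]

Answer: q:1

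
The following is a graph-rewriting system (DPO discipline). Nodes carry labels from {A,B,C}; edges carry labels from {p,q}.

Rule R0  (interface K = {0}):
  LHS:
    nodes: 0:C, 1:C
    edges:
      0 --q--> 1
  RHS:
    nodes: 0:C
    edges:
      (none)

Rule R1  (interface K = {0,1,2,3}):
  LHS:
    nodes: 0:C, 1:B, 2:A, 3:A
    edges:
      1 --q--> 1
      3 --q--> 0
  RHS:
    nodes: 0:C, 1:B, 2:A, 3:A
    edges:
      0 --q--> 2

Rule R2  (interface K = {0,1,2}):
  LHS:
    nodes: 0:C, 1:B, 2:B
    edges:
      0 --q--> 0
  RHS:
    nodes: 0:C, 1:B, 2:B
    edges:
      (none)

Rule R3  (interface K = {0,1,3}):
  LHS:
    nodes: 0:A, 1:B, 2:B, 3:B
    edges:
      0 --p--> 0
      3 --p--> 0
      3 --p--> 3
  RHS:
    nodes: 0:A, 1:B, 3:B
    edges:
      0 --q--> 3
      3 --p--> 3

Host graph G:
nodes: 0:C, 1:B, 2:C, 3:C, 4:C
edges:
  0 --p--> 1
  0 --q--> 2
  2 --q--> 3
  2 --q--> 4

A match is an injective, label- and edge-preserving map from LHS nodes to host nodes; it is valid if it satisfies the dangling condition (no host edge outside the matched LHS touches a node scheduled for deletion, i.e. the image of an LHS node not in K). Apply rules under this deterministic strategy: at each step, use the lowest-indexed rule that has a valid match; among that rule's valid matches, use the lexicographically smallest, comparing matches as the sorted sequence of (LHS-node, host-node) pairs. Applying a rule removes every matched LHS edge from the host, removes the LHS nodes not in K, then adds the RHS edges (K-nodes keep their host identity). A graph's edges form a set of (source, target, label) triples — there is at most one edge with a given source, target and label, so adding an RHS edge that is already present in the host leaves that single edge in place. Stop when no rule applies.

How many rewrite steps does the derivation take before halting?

start.  V:5 E:4  edges: 0-p->1 0-q->2 2-q->3 2-q->4
1. fire R0 via {0↦2, 1↦3}  →  V:4 E:3  edges: 0-p->1 0-q->2 2-q->4
2. fire R0 via {0↦2, 1↦4}  →  V:3 E:2  edges: 0-p->1 0-q->2
3. fire R0 via {0↦0, 1↦2}  →  V:2 E:1  edges: 0-p->1
normal form: no rule applies after step 3

Answer: 3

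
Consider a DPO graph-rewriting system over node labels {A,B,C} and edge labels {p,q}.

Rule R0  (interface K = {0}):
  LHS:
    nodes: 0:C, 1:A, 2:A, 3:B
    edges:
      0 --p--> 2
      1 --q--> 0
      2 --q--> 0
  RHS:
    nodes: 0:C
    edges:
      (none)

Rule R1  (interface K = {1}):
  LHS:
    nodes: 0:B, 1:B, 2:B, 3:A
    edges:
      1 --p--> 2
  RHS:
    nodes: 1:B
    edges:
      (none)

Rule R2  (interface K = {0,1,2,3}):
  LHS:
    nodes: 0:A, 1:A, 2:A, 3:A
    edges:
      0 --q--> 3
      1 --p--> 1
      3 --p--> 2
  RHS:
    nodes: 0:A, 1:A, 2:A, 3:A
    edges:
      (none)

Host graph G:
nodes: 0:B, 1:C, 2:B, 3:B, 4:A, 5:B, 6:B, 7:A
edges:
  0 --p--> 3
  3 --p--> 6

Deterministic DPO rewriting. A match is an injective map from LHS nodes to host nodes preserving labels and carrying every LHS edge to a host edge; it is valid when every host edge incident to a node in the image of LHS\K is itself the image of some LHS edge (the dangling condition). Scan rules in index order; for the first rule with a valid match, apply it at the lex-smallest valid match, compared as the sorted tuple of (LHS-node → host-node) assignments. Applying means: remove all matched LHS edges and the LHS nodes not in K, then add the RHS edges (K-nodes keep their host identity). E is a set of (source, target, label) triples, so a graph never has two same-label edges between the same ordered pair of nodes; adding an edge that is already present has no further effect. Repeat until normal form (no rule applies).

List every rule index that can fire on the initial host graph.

Answer: [R1]

Derivation:
R0: no valid match — LHS pattern not found
R1: 4 valid matches — {0↦2, 1↦3, 2↦6, 3↦4}, {0↦2, 1↦3, 2↦6, 3↦7}, {0↦5, 1↦3, 2↦6, 3↦4} (+1 more)
R2: no valid match — LHS pattern not found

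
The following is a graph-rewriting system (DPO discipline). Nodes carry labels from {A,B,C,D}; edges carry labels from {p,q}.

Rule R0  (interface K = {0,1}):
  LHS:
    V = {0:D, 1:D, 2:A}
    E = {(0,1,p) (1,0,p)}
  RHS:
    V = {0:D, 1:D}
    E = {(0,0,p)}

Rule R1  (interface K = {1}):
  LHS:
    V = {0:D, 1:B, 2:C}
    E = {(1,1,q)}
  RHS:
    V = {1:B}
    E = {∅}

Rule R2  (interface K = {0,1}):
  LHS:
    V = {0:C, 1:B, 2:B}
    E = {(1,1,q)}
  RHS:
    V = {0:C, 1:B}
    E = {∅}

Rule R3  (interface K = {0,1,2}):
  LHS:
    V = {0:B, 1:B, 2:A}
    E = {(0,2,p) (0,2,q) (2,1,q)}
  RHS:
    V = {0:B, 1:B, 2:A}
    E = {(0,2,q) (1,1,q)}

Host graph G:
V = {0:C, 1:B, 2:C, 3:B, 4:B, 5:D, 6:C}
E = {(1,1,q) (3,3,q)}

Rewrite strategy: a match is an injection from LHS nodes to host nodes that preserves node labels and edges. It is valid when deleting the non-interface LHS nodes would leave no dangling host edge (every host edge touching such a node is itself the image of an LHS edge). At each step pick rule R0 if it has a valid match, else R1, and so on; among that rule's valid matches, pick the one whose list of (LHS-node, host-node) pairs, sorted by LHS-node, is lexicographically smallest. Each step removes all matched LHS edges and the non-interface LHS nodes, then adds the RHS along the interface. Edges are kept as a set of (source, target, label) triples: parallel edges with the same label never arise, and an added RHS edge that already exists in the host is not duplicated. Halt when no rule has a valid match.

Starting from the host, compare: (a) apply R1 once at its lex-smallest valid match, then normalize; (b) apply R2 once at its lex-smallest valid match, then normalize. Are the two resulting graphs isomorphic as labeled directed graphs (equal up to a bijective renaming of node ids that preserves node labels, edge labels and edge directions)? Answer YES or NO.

branch R1-first: apply at {0↦5, 1↦1, 2↦0} → |E|=1, then 1 more step(s) → NF |V|=4 |E|=0 V={2:C, 3:B, 4:B, 6:C} E=∅
branch R2-first: apply at {0↦0, 1↦1, 2↦4} → |E|=1, then 1 more step(s) → NF |V|=4 |E|=0 V={1:B, 2:C, 3:B, 6:C} E=∅
graphs isomorphic (equal up to label-preserving node renaming)

Answer: YES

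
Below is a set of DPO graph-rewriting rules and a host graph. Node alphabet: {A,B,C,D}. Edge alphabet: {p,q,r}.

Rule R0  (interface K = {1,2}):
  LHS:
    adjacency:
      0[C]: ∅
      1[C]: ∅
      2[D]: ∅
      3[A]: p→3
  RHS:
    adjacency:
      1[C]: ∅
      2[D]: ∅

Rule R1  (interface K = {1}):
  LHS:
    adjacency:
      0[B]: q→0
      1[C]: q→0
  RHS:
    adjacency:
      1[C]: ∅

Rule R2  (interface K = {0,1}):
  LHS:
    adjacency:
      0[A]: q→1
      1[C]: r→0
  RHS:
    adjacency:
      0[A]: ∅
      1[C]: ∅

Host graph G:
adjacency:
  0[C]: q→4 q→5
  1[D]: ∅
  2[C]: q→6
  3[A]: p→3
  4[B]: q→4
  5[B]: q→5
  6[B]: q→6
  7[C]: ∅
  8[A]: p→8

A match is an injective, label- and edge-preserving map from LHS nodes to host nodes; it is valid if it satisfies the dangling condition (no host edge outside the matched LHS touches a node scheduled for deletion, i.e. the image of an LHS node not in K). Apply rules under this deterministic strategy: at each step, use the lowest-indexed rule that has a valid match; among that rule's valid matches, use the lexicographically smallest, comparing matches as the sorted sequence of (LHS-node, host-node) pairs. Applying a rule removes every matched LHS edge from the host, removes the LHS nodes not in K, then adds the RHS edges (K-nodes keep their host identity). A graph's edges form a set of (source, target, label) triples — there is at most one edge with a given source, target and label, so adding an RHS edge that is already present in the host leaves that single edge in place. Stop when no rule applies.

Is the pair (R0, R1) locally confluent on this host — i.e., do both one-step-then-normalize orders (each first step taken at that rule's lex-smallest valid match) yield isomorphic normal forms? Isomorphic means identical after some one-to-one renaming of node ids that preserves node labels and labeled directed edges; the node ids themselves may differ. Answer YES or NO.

branch R0-first: apply at {0↦7, 1↦0, 2↦1, 3↦3} → |E|=7, then 4 more step(s) → NF |V|=2 |E|=0 V={1:D, 2:C} E=∅
branch R1-first: apply at {0↦4, 1↦0} → |E|=6, then 4 more step(s) → NF |V|=2 |E|=0 V={1:D, 2:C} E=∅
graphs isomorphic (equal up to label-preserving node renaming)

Answer: YES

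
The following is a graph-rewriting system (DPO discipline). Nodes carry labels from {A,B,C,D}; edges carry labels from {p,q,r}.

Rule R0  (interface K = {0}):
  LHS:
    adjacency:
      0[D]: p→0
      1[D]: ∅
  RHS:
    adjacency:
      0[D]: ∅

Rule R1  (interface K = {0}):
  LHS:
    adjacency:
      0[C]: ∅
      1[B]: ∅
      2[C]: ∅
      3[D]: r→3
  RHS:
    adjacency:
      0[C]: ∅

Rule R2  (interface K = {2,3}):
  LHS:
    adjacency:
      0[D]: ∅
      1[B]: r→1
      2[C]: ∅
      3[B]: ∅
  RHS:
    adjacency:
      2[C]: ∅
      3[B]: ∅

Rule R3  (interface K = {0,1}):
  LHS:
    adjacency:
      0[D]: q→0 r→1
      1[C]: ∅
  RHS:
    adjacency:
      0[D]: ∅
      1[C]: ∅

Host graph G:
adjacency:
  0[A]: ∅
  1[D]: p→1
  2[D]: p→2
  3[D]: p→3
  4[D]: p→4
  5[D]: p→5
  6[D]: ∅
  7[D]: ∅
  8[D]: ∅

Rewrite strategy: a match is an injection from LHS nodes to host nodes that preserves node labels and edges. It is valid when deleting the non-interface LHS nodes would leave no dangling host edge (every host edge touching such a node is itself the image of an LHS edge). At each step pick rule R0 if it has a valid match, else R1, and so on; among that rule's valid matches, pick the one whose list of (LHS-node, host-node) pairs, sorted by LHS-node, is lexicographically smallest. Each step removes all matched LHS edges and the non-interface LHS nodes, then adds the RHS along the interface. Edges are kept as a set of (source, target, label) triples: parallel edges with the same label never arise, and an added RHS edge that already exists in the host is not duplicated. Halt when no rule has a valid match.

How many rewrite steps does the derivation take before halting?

start.  V:9 E:5  edges: 1-p->1 2-p->2 3-p->3 4-p->4 5-p->5
1. fire R0 via {0↦1, 1↦6}  →  V:8 E:4  edges: 2-p->2 3-p->3 4-p->4 5-p->5
2. fire R0 via {0↦2, 1↦1}  →  V:7 E:3  edges: 3-p->3 4-p->4 5-p->5
3. fire R0 via {0↦3, 1↦2}  →  V:6 E:2  edges: 4-p->4 5-p->5
4. fire R0 via {0↦4, 1↦3}  →  V:5 E:1  edges: 5-p->5
5. fire R0 via {0↦5, 1↦4}  →  V:4 E:0  edges: ∅
halt: no rule applies after step 5

Answer: 5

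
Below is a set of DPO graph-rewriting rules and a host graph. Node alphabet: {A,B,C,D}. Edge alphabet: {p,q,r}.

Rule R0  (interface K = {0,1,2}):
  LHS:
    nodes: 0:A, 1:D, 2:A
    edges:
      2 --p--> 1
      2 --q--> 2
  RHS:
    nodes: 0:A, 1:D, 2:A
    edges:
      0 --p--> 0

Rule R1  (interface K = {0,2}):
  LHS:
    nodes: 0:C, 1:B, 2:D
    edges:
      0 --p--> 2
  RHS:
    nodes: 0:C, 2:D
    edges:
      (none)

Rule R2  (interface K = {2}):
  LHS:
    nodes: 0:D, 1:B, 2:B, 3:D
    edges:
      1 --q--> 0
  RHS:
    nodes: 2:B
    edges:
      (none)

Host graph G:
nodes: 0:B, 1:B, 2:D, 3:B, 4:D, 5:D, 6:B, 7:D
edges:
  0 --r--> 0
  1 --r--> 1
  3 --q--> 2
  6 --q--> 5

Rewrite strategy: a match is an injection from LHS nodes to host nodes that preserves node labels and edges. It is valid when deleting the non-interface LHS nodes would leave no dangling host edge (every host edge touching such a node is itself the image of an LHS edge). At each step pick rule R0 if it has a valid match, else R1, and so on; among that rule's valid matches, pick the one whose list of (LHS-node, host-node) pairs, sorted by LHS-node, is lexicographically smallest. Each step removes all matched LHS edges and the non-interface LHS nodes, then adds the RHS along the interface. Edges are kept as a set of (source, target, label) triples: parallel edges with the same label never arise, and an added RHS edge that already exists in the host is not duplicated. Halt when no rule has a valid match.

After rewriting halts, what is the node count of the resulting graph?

initial: |V|=8 |E|=4  E = 0-r->0 1-r->1 3-q->2 6-q->5
step 1: apply R2 at {0↦2, 1↦3, 2↦0, 3↦4}  → |V|=5 |E|=3  E = 0-r->0 1-r->1 6-q->5
step 2: apply R2 at {0↦5, 1↦6, 2↦0, 3↦7}  → |V|=2 |E|=2  E = 0-r->0 1-r->1
normal form: no rule applies after step 2
NF nodes: {0:B, 1:B}

Answer: 2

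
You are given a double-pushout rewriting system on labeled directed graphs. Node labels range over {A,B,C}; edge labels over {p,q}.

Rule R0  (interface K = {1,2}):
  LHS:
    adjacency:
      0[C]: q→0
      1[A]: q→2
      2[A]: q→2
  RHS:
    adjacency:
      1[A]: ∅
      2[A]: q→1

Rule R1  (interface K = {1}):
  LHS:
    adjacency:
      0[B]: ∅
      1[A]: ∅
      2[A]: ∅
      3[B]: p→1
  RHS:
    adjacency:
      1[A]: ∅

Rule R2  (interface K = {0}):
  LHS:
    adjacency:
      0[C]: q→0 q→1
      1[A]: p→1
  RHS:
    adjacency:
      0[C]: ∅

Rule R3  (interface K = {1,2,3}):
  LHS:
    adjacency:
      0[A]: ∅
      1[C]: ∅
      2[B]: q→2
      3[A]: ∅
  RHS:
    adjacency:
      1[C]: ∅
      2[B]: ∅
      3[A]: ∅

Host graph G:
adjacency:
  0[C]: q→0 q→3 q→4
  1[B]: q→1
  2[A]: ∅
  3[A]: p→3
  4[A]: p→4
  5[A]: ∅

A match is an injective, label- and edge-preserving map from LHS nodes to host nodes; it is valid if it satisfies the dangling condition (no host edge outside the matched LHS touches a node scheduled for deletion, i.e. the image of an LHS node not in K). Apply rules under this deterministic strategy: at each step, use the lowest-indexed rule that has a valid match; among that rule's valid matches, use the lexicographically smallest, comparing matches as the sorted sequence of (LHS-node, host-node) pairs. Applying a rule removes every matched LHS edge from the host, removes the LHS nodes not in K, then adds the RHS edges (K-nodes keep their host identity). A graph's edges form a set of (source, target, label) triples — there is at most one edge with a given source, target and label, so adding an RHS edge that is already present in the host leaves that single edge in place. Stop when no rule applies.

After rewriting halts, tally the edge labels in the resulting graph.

Answer: p:1 q:1

Rewrite trace:
start.  V:6 E:6  edges: 0-q->0 0-q->3 0-q->4 1-q->1 3-p->3 4-p->4
1. fire R2 via {0↦0, 1↦3}  →  V:5 E:3  edges: 0-q->4 1-q->1 4-p->4
2. fire R3 via {0↦2, 1↦0, 2↦1, 3↦4}  →  V:4 E:2  edges: 0-q->4 4-p->4
halt: no rule applies after step 2
NF edges: [(0, 4, 'q'), (4, 4, 'p')]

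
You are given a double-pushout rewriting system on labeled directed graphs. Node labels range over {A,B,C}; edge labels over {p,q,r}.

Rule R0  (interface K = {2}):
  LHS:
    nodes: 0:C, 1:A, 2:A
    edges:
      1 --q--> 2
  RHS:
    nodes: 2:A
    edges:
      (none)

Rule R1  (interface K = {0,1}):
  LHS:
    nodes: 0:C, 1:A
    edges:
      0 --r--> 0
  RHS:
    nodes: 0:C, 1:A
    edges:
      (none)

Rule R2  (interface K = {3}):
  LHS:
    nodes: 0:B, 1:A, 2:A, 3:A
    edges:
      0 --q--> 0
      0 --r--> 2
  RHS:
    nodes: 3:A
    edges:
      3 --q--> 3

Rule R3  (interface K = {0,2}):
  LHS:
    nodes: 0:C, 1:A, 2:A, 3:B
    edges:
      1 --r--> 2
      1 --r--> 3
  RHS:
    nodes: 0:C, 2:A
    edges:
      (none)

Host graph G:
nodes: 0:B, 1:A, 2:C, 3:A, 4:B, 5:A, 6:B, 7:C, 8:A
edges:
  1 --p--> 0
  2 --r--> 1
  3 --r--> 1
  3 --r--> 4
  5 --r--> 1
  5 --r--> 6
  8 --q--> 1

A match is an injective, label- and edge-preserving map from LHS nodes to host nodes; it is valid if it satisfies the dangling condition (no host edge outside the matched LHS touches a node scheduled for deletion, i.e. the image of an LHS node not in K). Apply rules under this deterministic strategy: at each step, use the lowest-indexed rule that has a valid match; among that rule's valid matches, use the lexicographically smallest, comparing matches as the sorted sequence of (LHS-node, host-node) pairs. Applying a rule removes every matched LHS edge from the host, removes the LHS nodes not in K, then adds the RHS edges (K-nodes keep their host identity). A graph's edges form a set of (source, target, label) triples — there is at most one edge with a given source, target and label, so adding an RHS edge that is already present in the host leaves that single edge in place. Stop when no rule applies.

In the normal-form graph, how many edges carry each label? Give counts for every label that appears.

Answer: p:1 r:1

Rewrite trace:
[0] host  ⇒  9 nodes, 7 edges  {1-p->0 2-r->1 3-r->1 3-r->4 5-r->1 5-r->6 8-q->1}
[1] R0 @ {0↦7, 1↦8, 2↦1}  ⇒  7 nodes, 6 edges  {1-p->0 2-r->1 3-r->1 3-r->4 5-r->1 5-r->6}
[2] R3 @ {0↦2, 1↦3, 2↦1, 3↦4}  ⇒  5 nodes, 4 edges  {1-p->0 2-r->1 5-r->1 5-r->6}
[3] R3 @ {0↦2, 1↦5, 2↦1, 3↦6}  ⇒  3 nodes, 2 edges  {1-p->0 2-r->1}
normal form: no rule applies after step 3
NF edges: [(1, 0, 'p'), (2, 1, 'r')]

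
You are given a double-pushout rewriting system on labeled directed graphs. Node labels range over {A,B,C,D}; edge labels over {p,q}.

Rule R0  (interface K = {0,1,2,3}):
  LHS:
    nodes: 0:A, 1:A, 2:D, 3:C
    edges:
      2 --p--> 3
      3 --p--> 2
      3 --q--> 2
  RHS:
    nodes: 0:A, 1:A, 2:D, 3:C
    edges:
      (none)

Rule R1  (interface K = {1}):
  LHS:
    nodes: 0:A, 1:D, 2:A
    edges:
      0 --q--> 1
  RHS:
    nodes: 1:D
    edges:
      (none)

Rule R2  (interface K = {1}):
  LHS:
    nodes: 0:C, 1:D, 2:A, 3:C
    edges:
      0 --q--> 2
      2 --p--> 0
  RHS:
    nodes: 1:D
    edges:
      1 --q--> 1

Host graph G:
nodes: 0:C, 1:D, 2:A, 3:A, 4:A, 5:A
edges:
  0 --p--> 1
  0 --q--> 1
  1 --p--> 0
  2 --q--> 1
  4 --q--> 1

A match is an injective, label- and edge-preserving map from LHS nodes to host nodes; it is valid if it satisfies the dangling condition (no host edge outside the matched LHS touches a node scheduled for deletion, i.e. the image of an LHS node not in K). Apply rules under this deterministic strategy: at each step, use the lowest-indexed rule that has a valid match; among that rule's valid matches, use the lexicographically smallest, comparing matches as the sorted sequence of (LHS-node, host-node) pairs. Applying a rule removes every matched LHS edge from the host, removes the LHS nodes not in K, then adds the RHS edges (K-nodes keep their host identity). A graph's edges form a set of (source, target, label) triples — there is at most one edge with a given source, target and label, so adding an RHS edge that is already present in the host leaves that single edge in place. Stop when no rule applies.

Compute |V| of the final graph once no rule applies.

Answer: 2

Derivation:
[0] host  ⇒  6 nodes, 5 edges  {0-p->1 0-q->1 1-p->0 2-q->1 4-q->1}
[1] R0 @ {0↦2, 1↦3, 2↦1, 3↦0}  ⇒  6 nodes, 2 edges  {2-q->1 4-q->1}
[2] R1 @ {0↦2, 1↦1, 2↦3}  ⇒  4 nodes, 1 edges  {4-q->1}
[3] R1 @ {0↦4, 1↦1, 2↦5}  ⇒  2 nodes, 0 edges  {∅}
normal form: no rule applies after step 3
NF nodes: {0:C, 1:D}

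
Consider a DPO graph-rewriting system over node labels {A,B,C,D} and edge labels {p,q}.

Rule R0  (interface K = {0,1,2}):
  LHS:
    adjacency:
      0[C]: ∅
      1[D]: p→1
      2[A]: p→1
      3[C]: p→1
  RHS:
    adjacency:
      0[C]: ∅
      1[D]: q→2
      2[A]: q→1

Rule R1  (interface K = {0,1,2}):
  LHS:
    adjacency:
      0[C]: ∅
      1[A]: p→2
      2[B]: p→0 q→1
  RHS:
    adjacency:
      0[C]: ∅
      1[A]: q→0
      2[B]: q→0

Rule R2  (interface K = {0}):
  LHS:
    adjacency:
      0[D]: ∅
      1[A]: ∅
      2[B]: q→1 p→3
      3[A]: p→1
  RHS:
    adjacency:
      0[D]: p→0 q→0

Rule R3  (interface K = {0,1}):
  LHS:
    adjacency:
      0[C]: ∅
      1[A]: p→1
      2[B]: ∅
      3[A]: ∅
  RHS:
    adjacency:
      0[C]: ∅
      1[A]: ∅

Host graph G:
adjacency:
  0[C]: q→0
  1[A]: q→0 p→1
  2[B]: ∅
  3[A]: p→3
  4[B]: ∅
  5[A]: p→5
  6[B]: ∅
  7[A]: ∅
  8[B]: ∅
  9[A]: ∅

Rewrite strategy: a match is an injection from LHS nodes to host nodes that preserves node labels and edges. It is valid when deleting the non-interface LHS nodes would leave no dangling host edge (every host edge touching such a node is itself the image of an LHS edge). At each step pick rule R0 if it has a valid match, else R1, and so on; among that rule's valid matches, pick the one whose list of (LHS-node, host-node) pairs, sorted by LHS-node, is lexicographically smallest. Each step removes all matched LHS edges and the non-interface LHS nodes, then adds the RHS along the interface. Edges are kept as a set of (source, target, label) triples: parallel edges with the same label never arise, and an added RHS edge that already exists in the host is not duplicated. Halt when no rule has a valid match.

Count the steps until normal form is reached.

Answer: 3

Steps:
start.  V:10 E:5  edges: 0-q->0 1-q->0 1-p->1 3-p->3 5-p->5
1. fire R3 via {0↦0, 1↦1, 2↦2, 3↦7}  →  V:8 E:4  edges: 0-q->0 1-q->0 3-p->3 5-p->5
2. fire R3 via {0↦0, 1↦3, 2↦4, 3↦9}  →  V:6 E:3  edges: 0-q->0 1-q->0 5-p->5
3. fire R3 via {0↦0, 1↦5, 2↦6, 3↦3}  →  V:4 E:2  edges: 0-q->0 1-q->0
normal form: no rule applies after step 3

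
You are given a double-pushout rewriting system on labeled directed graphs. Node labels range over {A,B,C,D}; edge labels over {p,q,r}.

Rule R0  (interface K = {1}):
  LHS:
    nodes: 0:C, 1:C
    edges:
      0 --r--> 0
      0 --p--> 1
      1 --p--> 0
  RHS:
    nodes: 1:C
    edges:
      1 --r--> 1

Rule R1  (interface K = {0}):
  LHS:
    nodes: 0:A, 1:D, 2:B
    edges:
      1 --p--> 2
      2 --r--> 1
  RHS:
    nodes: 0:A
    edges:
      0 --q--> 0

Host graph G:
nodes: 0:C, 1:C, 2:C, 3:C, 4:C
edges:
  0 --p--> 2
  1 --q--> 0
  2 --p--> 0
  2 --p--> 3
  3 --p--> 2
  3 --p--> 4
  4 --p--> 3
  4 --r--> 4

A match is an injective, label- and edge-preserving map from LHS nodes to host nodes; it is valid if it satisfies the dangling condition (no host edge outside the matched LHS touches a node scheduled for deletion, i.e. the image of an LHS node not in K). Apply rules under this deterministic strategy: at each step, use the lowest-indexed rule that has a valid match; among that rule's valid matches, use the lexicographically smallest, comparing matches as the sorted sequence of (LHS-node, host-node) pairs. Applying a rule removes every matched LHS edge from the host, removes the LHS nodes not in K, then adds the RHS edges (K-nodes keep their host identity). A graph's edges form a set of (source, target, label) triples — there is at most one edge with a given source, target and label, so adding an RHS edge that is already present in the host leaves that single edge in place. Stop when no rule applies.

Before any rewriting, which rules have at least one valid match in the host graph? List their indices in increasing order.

Answer: [R0]

Steps:
R0: 1 valid match — {0↦4, 1↦3}
R1: no valid match — LHS pattern not found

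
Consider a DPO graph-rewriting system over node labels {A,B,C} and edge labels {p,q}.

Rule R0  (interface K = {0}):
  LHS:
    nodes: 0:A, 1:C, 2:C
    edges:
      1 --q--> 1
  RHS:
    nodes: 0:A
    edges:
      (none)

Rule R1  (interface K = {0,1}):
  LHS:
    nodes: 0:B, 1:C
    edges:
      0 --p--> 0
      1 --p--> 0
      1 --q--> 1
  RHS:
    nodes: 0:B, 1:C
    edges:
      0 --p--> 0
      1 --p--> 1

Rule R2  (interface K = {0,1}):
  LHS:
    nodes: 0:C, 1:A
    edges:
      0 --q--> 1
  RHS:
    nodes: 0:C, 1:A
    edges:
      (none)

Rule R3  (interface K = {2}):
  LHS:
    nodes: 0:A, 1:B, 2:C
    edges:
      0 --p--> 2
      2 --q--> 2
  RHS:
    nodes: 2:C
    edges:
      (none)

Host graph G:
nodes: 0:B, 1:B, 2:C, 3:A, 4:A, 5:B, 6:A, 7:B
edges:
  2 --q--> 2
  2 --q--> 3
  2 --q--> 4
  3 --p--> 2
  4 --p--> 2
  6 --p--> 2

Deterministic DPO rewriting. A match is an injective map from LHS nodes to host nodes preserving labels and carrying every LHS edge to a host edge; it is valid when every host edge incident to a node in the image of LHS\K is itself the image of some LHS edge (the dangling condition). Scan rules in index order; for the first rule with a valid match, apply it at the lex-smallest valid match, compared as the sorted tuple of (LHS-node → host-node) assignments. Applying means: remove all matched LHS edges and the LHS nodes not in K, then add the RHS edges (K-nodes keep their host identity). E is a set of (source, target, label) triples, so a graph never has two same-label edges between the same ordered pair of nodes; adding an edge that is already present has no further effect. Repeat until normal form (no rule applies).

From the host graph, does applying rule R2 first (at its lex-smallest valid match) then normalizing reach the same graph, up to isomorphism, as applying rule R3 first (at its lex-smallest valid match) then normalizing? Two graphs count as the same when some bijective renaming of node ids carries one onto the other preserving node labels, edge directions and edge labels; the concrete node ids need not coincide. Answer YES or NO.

branch R2-first: apply at {0↦2, 1↦3} → |E|=5, then 2 more step(s) → NF |V|=6 |E|=2 V={1:B, 2:C, 4:A, 5:B, 6:A, 7:B} E=4-p->2 6-p->2
branch R3-first: apply at {0↦6, 1↦0, 2↦2} → |E|=4, then 2 more step(s) → NF |V|=6 |E|=2 V={1:B, 2:C, 3:A, 4:A, 5:B, 7:B} E=3-p->2 4-p->2
graphs isomorphic (equal up to label-preserving node renaming)

Answer: YES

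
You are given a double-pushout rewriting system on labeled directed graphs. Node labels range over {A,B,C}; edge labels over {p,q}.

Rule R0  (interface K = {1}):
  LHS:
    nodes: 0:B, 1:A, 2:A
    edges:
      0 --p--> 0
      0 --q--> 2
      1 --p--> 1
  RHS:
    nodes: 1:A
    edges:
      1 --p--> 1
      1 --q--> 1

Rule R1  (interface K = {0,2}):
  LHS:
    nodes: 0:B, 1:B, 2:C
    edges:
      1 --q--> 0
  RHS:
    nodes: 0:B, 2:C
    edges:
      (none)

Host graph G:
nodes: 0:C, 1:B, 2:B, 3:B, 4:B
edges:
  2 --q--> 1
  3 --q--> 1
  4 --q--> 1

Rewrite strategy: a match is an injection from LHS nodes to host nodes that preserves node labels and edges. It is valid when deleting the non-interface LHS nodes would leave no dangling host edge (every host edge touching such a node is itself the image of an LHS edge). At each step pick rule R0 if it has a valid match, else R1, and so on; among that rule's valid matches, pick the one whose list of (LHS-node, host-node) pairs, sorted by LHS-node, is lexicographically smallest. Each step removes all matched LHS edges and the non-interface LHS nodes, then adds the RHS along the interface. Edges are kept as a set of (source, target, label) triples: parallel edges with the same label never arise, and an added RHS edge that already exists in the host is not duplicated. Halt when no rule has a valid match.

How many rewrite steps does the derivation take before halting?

[0] host  ⇒  5 nodes, 3 edges  {2-q->1 3-q->1 4-q->1}
[1] R1 @ {0↦1, 1↦2, 2↦0}  ⇒  4 nodes, 2 edges  {3-q->1 4-q->1}
[2] R1 @ {0↦1, 1↦3, 2↦0}  ⇒  3 nodes, 1 edges  {4-q->1}
[3] R1 @ {0↦1, 1↦4, 2↦0}  ⇒  2 nodes, 0 edges  {∅}
final graph: no rule applies after step 3

Answer: 3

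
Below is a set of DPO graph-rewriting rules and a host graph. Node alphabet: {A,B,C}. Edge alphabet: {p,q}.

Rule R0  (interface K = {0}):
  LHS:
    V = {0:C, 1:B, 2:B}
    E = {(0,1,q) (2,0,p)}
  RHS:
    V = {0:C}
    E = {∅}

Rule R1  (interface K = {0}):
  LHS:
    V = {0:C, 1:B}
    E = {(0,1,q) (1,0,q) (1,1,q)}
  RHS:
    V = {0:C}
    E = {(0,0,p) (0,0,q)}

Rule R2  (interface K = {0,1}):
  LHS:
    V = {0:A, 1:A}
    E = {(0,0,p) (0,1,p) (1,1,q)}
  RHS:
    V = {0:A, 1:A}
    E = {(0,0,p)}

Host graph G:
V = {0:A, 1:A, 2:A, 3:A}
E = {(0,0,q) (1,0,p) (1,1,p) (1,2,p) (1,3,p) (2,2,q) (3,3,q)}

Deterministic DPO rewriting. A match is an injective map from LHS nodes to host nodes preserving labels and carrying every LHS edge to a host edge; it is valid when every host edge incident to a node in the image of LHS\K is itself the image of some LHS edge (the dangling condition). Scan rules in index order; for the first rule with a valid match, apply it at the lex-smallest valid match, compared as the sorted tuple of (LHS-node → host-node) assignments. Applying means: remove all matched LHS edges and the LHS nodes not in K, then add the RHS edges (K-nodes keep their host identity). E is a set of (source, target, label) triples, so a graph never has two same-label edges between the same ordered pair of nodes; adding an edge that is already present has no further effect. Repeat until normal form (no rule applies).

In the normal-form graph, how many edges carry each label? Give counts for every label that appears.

[0] host  ⇒  4 nodes, 7 edges  {0-q->0 1-p->0 1-p->1 1-p->2 1-p->3 2-q->2 3-q->3}
[1] R2 @ {0↦1, 1↦0}  ⇒  4 nodes, 5 edges  {1-p->1 1-p->2 1-p->3 2-q->2 3-q->3}
[2] R2 @ {0↦1, 1↦2}  ⇒  4 nodes, 3 edges  {1-p->1 1-p->3 3-q->3}
[3] R2 @ {0↦1, 1↦3}  ⇒  4 nodes, 1 edges  {1-p->1}
normal form: no rule applies after step 3
NF edges: [(1, 1, 'p')]

Answer: p:1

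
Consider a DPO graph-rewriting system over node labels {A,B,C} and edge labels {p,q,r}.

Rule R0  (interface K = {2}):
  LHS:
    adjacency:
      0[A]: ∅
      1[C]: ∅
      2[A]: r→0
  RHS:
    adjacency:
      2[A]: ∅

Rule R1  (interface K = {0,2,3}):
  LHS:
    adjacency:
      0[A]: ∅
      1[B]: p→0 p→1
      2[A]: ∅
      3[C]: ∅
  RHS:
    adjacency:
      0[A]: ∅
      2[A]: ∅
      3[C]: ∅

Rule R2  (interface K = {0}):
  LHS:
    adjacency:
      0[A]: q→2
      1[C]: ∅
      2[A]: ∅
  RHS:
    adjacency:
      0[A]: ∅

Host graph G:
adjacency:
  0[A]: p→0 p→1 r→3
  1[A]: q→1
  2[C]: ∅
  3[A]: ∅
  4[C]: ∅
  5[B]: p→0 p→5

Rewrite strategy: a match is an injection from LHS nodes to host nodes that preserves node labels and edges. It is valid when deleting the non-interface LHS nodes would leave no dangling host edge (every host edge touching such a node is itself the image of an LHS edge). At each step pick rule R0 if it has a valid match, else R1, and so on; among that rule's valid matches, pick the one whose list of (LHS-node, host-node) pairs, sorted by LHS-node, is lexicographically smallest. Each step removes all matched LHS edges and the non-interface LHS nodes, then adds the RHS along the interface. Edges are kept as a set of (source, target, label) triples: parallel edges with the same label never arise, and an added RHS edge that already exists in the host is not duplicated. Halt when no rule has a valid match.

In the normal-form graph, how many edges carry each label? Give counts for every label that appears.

Answer: p:2 q:1

Derivation:
[0] host  ⇒  6 nodes, 6 edges  {0-p->0 0-p->1 0-r->3 1-q->1 5-p->0 5-p->5}
[1] R0 @ {0↦3, 1↦2, 2↦0}  ⇒  4 nodes, 5 edges  {0-p->0 0-p->1 1-q->1 5-p->0 5-p->5}
[2] R1 @ {0↦0, 1↦5, 2↦1, 3↦4}  ⇒  3 nodes, 3 edges  {0-p->0 0-p->1 1-q->1}
final graph: no rule applies after step 2
NF edges: [(0, 0, 'p'), (0, 1, 'p'), (1, 1, 'q')]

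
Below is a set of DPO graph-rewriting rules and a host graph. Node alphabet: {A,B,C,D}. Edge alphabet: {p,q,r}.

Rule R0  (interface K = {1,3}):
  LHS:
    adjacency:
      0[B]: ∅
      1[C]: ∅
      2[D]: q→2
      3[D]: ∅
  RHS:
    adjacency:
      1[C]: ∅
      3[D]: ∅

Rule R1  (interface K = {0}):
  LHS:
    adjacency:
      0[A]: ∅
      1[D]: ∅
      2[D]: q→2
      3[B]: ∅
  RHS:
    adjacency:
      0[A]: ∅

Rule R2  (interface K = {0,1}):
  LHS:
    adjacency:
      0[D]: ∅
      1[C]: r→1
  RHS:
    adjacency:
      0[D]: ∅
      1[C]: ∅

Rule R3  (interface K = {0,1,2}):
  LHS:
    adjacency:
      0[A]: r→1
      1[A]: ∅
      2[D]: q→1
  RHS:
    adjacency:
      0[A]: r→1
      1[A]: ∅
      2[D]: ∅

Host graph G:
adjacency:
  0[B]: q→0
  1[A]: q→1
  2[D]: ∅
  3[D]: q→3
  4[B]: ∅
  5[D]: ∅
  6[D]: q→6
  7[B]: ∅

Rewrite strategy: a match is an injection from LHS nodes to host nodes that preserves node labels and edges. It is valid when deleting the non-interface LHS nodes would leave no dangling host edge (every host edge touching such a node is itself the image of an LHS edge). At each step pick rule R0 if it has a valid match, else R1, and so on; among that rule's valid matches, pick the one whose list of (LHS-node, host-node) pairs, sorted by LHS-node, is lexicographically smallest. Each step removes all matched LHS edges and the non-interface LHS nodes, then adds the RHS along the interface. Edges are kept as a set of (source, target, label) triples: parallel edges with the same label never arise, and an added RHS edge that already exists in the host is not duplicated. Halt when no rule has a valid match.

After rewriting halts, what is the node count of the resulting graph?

start.  V:8 E:4  edges: 0-q->0 1-q->1 3-q->3 6-q->6
1. fire R1 via {0↦1, 1↦2, 2↦3, 3↦4}  →  V:5 E:3  edges: 0-q->0 1-q->1 6-q->6
2. fire R1 via {0↦1, 1↦5, 2↦6, 3↦7}  →  V:2 E:2  edges: 0-q->0 1-q->1
normal form: no rule applies after step 2
NF nodes: {0:B, 1:A}

Answer: 2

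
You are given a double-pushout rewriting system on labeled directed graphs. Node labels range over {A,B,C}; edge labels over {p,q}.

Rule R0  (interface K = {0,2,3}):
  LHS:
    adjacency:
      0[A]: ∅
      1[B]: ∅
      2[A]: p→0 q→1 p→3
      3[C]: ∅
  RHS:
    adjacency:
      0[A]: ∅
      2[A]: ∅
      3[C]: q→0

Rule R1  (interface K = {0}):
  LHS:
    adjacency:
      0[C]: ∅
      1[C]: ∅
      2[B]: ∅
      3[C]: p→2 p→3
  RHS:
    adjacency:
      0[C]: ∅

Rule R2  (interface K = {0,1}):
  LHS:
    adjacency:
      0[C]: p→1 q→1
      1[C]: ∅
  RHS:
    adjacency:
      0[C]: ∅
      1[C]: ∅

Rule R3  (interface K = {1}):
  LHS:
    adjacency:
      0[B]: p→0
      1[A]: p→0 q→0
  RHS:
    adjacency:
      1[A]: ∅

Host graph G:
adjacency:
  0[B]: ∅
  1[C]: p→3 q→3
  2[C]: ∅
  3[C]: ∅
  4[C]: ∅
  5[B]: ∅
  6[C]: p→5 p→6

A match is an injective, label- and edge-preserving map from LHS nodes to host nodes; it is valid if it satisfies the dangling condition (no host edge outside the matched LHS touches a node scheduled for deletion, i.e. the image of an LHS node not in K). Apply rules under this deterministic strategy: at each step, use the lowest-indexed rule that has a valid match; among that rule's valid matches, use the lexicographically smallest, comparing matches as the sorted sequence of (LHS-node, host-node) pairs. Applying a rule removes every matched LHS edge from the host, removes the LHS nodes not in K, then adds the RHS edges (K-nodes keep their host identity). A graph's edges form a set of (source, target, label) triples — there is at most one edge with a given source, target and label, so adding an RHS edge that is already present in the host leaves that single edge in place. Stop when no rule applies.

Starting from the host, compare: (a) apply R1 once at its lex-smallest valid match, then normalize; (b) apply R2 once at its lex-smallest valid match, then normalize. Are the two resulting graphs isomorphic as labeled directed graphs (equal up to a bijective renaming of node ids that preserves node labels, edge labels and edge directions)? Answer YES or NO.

branch R1-first: apply at {0↦1, 1↦2, 2↦5, 3↦6} → |E|=2, then 1 more step(s) → NF |V|=4 |E|=0 V={0:B, 1:C, 3:C, 4:C} E=∅
branch R2-first: apply at {0↦1, 1↦3} → |E|=2, then 1 more step(s) → NF |V|=4 |E|=0 V={0:B, 1:C, 3:C, 4:C} E=∅
graphs isomorphic (equal up to label-preserving node renaming)

Answer: YES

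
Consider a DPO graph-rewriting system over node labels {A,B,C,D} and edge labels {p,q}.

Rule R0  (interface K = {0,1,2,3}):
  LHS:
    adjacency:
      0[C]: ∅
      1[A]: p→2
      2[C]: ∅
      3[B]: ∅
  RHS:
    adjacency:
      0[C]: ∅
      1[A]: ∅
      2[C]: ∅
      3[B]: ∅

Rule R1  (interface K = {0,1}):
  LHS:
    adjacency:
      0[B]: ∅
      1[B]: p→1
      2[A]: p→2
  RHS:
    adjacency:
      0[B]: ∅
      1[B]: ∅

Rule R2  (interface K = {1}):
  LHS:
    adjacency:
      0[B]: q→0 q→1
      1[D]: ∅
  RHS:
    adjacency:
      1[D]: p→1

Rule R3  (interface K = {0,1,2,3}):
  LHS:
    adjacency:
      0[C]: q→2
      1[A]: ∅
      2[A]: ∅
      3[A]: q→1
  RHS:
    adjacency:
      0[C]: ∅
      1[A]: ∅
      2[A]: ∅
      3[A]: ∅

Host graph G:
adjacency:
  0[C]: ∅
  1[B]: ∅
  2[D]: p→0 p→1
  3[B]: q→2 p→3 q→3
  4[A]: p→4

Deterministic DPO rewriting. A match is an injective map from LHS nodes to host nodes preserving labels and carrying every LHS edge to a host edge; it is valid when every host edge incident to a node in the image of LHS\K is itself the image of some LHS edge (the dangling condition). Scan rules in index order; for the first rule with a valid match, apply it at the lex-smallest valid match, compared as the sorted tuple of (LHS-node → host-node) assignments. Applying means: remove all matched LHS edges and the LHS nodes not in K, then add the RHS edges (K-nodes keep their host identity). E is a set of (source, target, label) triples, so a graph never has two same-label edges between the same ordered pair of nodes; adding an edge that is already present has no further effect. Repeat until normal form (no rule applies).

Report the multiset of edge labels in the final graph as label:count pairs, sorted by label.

Answer: p:3

Steps:
[0] host  ⇒  5 nodes, 6 edges  {2-p->0 2-p->1 3-q->2 3-p->3 3-q->3 4-p->4}
[1] R1 @ {0↦1, 1↦3, 2↦4}  ⇒  4 nodes, 4 edges  {2-p->0 2-p->1 3-q->2 3-q->3}
[2] R2 @ {0↦3, 1↦2}  ⇒  3 nodes, 3 edges  {2-p->0 2-p->1 2-p->2}
final graph: no rule applies after step 2
NF edges: [(2, 0, 'p'), (2, 1, 'p'), (2, 2, 'p')]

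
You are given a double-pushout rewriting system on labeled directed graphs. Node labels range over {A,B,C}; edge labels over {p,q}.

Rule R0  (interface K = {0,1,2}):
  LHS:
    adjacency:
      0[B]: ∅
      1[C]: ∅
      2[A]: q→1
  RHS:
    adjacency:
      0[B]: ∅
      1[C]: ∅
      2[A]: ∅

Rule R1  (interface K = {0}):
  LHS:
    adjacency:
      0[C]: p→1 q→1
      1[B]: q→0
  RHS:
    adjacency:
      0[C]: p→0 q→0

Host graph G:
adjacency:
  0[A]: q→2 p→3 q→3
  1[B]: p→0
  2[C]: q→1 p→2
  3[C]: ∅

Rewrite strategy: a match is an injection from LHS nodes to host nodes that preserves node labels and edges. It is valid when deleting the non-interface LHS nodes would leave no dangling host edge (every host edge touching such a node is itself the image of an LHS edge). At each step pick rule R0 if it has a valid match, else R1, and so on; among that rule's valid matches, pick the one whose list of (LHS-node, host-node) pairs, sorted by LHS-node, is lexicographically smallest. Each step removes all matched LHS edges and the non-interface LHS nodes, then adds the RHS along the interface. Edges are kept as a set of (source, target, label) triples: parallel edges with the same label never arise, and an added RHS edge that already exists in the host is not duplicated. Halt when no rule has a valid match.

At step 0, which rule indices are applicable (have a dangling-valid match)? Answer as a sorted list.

Answer: [R0]

Steps:
R0: 2 valid matches — {0↦1, 1↦2, 2↦0}, {0↦1, 1↦3, 2↦0}
R1: no valid match — LHS pattern not found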